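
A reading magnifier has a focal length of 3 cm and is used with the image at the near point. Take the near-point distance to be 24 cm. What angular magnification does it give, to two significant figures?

M = 1 + D/f = 1 + 24/3 = 9.000.

9.0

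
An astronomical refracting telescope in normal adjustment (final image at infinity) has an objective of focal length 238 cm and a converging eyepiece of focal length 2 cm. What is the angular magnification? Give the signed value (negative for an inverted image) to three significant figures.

-119

M = -f_obj/f_eye = -238/(2) = -119.000.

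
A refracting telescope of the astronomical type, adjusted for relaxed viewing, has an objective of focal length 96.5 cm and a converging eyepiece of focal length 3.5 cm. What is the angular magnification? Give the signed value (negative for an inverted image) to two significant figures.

M = -f_obj/f_eye = -96.5/(3.5) = -27.571.

-28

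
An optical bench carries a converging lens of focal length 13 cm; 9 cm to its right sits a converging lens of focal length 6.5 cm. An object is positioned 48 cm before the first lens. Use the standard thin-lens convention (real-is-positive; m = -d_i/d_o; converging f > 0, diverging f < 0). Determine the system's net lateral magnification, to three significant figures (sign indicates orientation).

First lens: d_i1 = 1/(1/13 - 1/48) = 17.829 cm.
m_1 = -(17.829)/48 = -0.3714.
This image would form 17.829 cm past lens 1, i.e. 8.829 cm beyond lens 2, so it is a virtual object for lens 2: d_o2 = 9 - 17.829 = -8.829 cm.
Second lens: d_i2 = 1/(1/6.5 - 1/(-8.829)) = 3.744 cm.
m_2 = -(3.744)/(-8.829) = 0.4240.
Overall magnification: m = m_1 m_2 = -0.1575.

-0.158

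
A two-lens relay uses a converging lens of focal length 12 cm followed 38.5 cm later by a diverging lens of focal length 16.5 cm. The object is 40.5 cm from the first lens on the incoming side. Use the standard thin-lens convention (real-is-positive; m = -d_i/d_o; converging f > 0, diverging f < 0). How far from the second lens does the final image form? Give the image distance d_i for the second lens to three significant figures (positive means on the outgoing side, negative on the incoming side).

-9.33 cm

Applying the thin-lens equation to the first lens, 1/12 = 1/40.5 + 1/d_i1, which gives d_i1 = 17.053 cm.
The intermediate image is 17.053 cm to the right of lens 1, so d_o2 = L - d_i1 = 38.5 - 17.053 = 21.447 cm.
Applying the thin-lens equation again with f_2 = -16.5 cm and d_o2 = 21.447 cm gives d_i2 = -9.326 cm.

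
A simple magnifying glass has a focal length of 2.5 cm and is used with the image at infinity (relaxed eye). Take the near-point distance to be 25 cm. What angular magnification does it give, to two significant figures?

M = D/f = 25/2.5 = 10.000.

10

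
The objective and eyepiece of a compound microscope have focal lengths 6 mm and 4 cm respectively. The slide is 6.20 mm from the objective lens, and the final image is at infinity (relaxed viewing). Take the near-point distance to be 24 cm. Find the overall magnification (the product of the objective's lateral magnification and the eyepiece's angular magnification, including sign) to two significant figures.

Convert to cm: f_obj = 6 mm = 0.6 cm; d_o = 6.20 mm = 0.62 cm.
Objective: 1/d_i = 1/f_obj - 1/d_o = 1/0.6 - 1/0.62 = 0.05376 cm^-1, so d_i = 18.600 cm.
m_obj = -d_i/d_o = -18.600/0.62 = -30.000.
Eyepiece angular magnification (image at infinity): M_eye = D/f_e = 24/4 = 6.000.
Overall M = m_obj x M_eye = (-30.000)(6.000) = -180.00.

-180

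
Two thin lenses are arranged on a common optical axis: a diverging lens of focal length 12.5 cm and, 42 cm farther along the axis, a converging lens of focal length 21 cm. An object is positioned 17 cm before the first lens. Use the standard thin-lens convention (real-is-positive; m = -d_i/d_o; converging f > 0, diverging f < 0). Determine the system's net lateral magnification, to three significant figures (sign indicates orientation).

Lens 1: 1/d_i1 = 1/f_1 - 1/d_o1 = 1/(-12.5) - 1/17 = -0.13882 cm^-1, so d_i1 = -7.203 cm.
m_1 = -(-7.203)/17 = 0.4237.
The intermediate image is virtual, 7.203 cm to the left of lens 1, so d_o2 = L - d_i1 = 42 - (-7.203) = 49.203 cm.
Lens 2: 1/d_i2 = 1/f_2 - 1/d_o2 = 1/21 - 1/(49.203) = 0.02730 cm^-1, so d_i2 = 36.636 cm.
m_2 = -(36.636)/(49.203) = -0.7446.
The system's lateral magnification is m_1 m_2 = (0.4237)(-0.7446) = -0.3155.

-0.316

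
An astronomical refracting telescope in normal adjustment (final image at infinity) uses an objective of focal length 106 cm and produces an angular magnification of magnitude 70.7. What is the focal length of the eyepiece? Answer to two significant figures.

|M| = f_obj/f_eye, so f_eye = f_obj/|M| = 106/70.7 = 1.499 cm.

1.5 cm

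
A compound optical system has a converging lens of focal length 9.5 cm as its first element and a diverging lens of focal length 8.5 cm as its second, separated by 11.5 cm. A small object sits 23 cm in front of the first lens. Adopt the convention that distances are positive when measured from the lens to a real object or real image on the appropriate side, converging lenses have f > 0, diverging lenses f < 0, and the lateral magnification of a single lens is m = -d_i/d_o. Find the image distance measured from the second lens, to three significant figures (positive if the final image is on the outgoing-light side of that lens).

First lens: d_i1 = 1/(1/9.5 - 1/23) = 16.185 cm.
Since 16.185 cm > 11.5 cm, the first image lies past the second lens and serves as a virtual object: d_o2 = L - d_i1 = -4.685 cm.
Second lens: d_i2 = 1/(1/(-8.5) - 1/(-4.685)) = 10.439 cm.

10.4 cm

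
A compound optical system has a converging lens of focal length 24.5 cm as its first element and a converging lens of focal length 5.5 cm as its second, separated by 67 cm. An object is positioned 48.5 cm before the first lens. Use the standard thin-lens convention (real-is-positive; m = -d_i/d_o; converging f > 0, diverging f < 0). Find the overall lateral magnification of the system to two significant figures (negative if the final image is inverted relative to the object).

Lens 1: 1/d_i1 = 1/f_1 - 1/d_o1 = 1/24.5 - 1/48.5 = 0.02020 cm^-1, so d_i1 = 49.510 cm.
m_1 = -(49.510)/48.5 = -1.0208.
That image sits 17.490 cm in front of the second lens, so d_o2 = 17.490 cm.
Lens 2: 1/d_i2 = 1/f_2 - 1/d_o2 = 1/5.5 - 1/(17.490) = 0.12464 cm^-1, so d_i2 = 8.023 cm.
m_2 = -(8.023)/(17.490) = -0.4587.
Total m = m_1 x m_2 = (-1.0208)(-0.4587) = 0.4683.

0.47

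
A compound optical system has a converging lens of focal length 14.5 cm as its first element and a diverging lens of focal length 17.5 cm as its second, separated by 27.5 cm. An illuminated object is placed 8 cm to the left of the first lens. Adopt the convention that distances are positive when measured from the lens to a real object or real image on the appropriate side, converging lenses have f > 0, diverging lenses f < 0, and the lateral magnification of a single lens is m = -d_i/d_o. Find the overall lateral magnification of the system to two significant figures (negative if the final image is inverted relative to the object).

Applying the thin-lens equation to the first lens, 1/14.5 = 1/8 + 1/d_i1, which gives d_i1 = -17.846 cm.
Its lateral magnification is m_1 = -d_i1/d_o1 = -(-17.846)/8 = 2.2308.
The intermediate image is virtual, 17.846 cm to the left of lens 1, so d_o2 = L - d_i1 = 27.5 - (-17.846) = 45.346 cm.
Applying the thin-lens equation again with f_2 = -17.5 cm and d_o2 = 45.346 cm gives d_i2 = -12.627 cm.
m_2 = -(-12.627)/(45.346) = 0.2785.
Total m = m_1 x m_2 = (2.2308)(0.2785) = 0.6212.

0.62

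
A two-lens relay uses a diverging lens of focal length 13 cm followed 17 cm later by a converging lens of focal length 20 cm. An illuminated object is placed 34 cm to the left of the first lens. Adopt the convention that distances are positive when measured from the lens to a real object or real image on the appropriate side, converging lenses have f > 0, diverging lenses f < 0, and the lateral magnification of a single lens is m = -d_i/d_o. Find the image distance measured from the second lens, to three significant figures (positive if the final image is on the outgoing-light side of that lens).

First lens: d_i1 = 1/(1/(-13) - 1/34) = -9.404 cm.
The intermediate image is virtual, 9.404 cm to the left of lens 1, so d_o2 = L - d_i1 = 17 - (-9.404) = 26.404 cm.
Second lens: d_i2 = 1/(1/20 - 1/(26.404)) = 82.458 cm.

82.5 cm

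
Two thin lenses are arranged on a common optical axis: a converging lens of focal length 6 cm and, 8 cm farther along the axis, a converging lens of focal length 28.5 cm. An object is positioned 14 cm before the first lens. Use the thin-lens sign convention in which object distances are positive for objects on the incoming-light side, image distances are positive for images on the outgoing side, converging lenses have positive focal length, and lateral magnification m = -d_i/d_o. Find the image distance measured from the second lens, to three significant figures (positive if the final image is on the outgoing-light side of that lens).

2.30 cm

First lens: d_i1 = 1/(1/6 - 1/14) = 10.500 cm.
This image would form 10.500 cm past lens 1, i.e. 2.500 cm beyond lens 2, so it is a virtual object for lens 2: d_o2 = 8 - 10.500 = -2.500 cm.
Second lens: d_i2 = 1/(1/28.5 - 1/(-2.500)) = 2.298 cm.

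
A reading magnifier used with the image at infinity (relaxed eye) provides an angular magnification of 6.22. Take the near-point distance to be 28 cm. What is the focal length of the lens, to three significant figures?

4.50 cm

For the image at infinity, M = D/f.
f = D/M = 28/6.22 = 4.502 cm.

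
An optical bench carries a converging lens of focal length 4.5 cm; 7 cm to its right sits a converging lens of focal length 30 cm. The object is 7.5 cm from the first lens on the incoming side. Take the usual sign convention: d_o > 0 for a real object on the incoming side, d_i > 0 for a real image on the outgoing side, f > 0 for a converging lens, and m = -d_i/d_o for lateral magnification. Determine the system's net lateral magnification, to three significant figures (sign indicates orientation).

Lens 1: 1/d_i1 = 1/f_1 - 1/d_o1 = 1/4.5 - 1/7.5 = 0.08889 cm^-1, so d_i1 = 11.250 cm.
m_1 = -(11.250)/7.5 = -1.5000.
Since 11.250 cm > 7 cm, the first image lies past the second lens and serves as a virtual object: d_o2 = L - d_i1 = -4.250 cm.
Lens 2: 1/d_i2 = 1/f_2 - 1/d_o2 = 1/30 - 1/(-4.250) = 0.26863 cm^-1, so d_i2 = 3.723 cm.
m_2 = -(3.723)/(-4.250) = 0.8759.
Overall magnification: m = m_1 m_2 = -1.3139.

-1.31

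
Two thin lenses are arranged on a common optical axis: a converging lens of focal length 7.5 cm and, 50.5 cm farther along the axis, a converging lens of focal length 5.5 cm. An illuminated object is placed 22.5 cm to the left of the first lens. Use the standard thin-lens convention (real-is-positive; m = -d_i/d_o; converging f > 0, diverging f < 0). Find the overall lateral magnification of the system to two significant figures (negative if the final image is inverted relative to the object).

Lens 1: 1/d_i1 = 1/f_1 - 1/d_o1 = 1/7.5 - 1/22.5 = 0.08889 cm^-1, so d_i1 = 11.250 cm.
m_1 = -(11.250)/22.5 = -0.5000.
The intermediate image is 11.250 cm to the right of lens 1, so d_o2 = L - d_i1 = 50.5 - 11.250 = 39.250 cm.
Lens 2: 1/d_i2 = 1/f_2 - 1/d_o2 = 1/5.5 - 1/(39.250) = 0.15634 cm^-1, so d_i2 = 6.396 cm.
m_2 = -(6.396)/(39.250) = -0.1630.
The system's lateral magnification is m_1 m_2 = (-0.5000)(-0.1630) = 0.0815.

0.081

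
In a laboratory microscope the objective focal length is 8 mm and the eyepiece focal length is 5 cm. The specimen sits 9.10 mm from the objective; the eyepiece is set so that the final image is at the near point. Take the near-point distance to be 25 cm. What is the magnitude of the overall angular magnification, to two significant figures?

44

Convert to cm: f_obj = 8 mm = 0.8 cm; d_o = 9.10 mm = 0.91 cm.
Objective: 1/d_i = 1/f_obj - 1/d_o = 1/0.8 - 1/0.91 = 0.15110 cm^-1, so d_i = 6.618 cm.
m_obj = -d_i/d_o = -6.618/0.91 = -7.273.
Eyepiece angular magnification (image at near point): M_eye = 1 + D/f_e = 1 + 25/5 = 6.000.
Overall M = m_obj x M_eye = (-7.273)(6.000) = -43.64.
|M| = 43.64.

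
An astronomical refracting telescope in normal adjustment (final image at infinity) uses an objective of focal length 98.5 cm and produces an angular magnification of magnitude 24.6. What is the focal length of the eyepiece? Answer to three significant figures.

4.00 cm

|M| = f_obj/f_eye, so f_eye = f_obj/|M| = 98.5/24.6 = 4.004 cm.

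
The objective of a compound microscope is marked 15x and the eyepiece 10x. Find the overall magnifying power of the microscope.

The overall magnification of a compound microscope is the product of the objective and eyepiece magnifications:
M = M_obj x M_eye = 15 x 10 = 150.

150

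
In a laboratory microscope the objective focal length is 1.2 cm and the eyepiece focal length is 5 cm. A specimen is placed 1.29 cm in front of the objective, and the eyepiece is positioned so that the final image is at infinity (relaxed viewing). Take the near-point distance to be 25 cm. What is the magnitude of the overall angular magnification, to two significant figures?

Objective: 1/d_i = 1/f_obj - 1/d_o = 1/1.2 - 1/1.29 = 0.05814 cm^-1, so d_i = 17.200 cm.
m_obj = -d_i/d_o = -17.200/1.29 = -13.333.
Eyepiece angular magnification (image at infinity): M_eye = D/f_e = 25/5 = 5.000.
Overall M = m_obj x M_eye = (-13.333)(5.000) = -66.67.
|M| = 66.67.

67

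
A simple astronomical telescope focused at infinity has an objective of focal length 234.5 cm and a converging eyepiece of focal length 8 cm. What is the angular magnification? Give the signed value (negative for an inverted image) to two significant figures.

-29

M = -f_obj/f_eye = -234.5/(8) = -29.312.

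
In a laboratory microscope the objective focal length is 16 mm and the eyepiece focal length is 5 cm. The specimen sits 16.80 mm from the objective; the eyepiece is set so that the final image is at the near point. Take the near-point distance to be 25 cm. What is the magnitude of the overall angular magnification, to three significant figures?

120

Convert to cm: f_obj = 16 mm = 1.6 cm; d_o = 16.80 mm = 1.68 cm.
Objective: 1/d_i = 1/f_obj - 1/d_o = 1/1.6 - 1/1.68 = 0.02976 cm^-1, so d_i = 33.600 cm.
m_obj = -d_i/d_o = -33.600/1.68 = -20.000.
Eyepiece angular magnification (image at near point): M_eye = 1 + D/f_e = 1 + 25/5 = 6.000.
Overall M = m_obj x M_eye = (-20.000)(6.000) = -120.00.
|M| = 120.00.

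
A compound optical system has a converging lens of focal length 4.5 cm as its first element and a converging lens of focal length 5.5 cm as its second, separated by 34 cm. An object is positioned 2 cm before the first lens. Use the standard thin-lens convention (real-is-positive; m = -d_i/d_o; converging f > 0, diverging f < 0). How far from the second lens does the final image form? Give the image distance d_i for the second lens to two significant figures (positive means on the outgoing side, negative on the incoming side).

6.4 cm

Lens 1: 1/d_i1 = 1/f_1 - 1/d_o1 = 1/4.5 - 1/2 = -0.27778 cm^-1, so d_i1 = -3.600 cm.
With d_i1 < 0 the first image is virtual and lies on the object side; the object distance for lens 2 is d_o2 = 34 - (-3.600) = 37.600 cm.
Lens 2: 1/d_i2 = 1/f_2 - 1/d_o2 = 1/5.5 - 1/(37.600) = 0.15522 cm^-1, so d_i2 = 6.442 cm.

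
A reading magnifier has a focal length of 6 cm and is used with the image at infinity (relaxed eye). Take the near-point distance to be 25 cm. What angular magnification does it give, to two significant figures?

M = D/f = 25/6 = 4.167.

4.2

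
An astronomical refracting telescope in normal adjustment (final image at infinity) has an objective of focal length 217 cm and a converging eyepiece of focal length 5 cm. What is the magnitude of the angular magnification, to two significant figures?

43

|M| = f_obj/|f_eye| = 217/5 = 43.400.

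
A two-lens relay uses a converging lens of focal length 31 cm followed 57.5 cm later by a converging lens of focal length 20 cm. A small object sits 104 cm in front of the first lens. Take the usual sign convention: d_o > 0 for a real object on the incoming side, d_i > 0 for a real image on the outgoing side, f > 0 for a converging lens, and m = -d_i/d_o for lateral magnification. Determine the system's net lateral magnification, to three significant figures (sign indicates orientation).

-1.27

First lens: d_i1 = 1/(1/31 - 1/104) = 44.164 cm.
m_1 = -(44.164)/104 = -0.4247.
The intermediate image is 44.164 cm to the right of lens 1, so d_o2 = L - d_i1 = 57.5 - 44.164 = 13.336 cm.
Second lens: d_i2 = 1/(1/20 - 1/(13.336)) = -40.021 cm.
m_2 = -(-40.021)/(13.336) = 3.0010.
Total m = m_1 x m_2 = (-0.4247)(3.0010) = -1.2744.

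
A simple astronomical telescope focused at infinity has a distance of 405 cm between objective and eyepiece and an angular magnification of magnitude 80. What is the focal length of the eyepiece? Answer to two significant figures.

5.0 cm

In normal adjustment the tube length equals f_obj + f_eye and |M| = f_obj/f_eye.
So f_obj = 80 f_eye and 80 f_eye + f_eye = 405 cm, giving f_eye = 405/81 = 5.000 cm and f_obj = 400.000 cm.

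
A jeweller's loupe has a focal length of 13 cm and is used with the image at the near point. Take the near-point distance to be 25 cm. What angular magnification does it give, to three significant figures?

M = 1 + D/f = 1 + 25/13 = 2.923.

2.92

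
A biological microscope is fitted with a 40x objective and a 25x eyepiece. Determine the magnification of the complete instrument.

The overall magnification of a compound microscope is the product of the objective and eyepiece magnifications:
M = M_obj x M_eye = 40 x 25 = 1000.

1000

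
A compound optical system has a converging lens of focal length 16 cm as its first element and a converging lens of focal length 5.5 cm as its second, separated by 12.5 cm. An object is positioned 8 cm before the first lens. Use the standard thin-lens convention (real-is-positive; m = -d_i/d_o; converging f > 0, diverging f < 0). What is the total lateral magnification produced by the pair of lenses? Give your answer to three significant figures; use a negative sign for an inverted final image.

Lens 1: 1/d_i1 = 1/f_1 - 1/d_o1 = 1/16 - 1/8 = -0.06250 cm^-1, so d_i1 = -16.000 cm.
m_1 = -(-16.000)/8 = 2.0000.
The intermediate image is virtual, 16.000 cm to the left of lens 1, so d_o2 = L - d_i1 = 12.5 - (-16.000) = 28.500 cm.
Lens 2: 1/d_i2 = 1/f_2 - 1/d_o2 = 1/5.5 - 1/(28.500) = 0.14673 cm^-1, so d_i2 = 6.815 cm.
m_2 = -(6.815)/(28.500) = -0.2391.
Overall magnification: m = m_1 m_2 = -0.4783.

-0.478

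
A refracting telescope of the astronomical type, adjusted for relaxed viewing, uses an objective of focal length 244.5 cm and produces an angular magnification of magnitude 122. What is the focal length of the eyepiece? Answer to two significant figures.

|M| = f_obj/f_eye, so f_eye = f_obj/|M| = 244.5/122.0 = 2.004 cm.

2.0 cm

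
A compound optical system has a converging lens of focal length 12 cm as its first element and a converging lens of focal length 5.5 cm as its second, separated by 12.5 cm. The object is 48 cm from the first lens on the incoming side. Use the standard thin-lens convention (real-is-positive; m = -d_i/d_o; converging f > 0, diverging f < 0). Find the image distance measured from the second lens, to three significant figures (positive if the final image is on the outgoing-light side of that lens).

2.14 cm

Applying the thin-lens equation to the first lens, 1/12 = 1/48 + 1/d_i1, which gives d_i1 = 16.000 cm.
Since 16.000 cm > 12.5 cm, the first image lies past the second lens and serves as a virtual object: d_o2 = L - d_i1 = -3.500 cm.
Applying the thin-lens equation again with f_2 = 5.5 cm and d_o2 = -3.500 cm gives d_i2 = 2.139 cm.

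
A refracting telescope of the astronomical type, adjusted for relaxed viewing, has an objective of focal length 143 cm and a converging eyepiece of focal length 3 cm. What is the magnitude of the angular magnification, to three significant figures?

|M| = f_obj/|f_eye| = 143/3 = 47.667.

47.7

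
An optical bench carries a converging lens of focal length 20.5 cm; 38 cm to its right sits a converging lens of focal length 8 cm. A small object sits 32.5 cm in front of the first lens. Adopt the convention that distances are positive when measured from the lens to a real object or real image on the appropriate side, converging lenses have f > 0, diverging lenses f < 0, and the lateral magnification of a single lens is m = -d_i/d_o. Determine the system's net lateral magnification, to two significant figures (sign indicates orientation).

Lens 1: 1/d_i1 = 1/f_1 - 1/d_o1 = 1/20.5 - 1/32.5 = 0.01801 cm^-1, so d_i1 = 55.521 cm.
m_1 = -(55.521)/32.5 = -1.7083.
This image would form 55.521 cm past lens 1, i.e. 17.521 cm beyond lens 2, so it is a virtual object for lens 2: d_o2 = 38 - 55.521 = -17.521 cm.
Lens 2: 1/d_i2 = 1/f_2 - 1/d_o2 = 1/8 - 1/(-17.521) = 0.18207 cm^-1, so d_i2 = 5.492 cm.
m_2 = -(5.492)/(-17.521) = 0.3135.
Total m = m_1 x m_2 = (-1.7083)(0.3135) = -0.5355.

-0.54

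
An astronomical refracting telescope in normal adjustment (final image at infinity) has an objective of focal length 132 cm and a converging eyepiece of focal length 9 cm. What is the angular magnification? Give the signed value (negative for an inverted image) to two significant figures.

-15

M = -f_obj/f_eye = -132/(9) = -14.667.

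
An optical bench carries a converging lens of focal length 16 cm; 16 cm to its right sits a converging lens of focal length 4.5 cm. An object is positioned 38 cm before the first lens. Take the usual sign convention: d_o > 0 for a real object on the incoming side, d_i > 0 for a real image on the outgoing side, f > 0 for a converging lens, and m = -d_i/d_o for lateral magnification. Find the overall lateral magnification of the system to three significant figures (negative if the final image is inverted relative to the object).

-0.203

Lens 1: 1/d_i1 = 1/f_1 - 1/d_o1 = 1/16 - 1/38 = 0.03618 cm^-1, so d_i1 = 27.636 cm.
m_1 = -(27.636)/38 = -0.7273.
This image would form 27.636 cm past lens 1, i.e. 11.636 cm beyond lens 2, so it is a virtual object for lens 2: d_o2 = 16 - 27.636 = -11.636 cm.
Lens 2: 1/d_i2 = 1/f_2 - 1/d_o2 = 1/4.5 - 1/(-11.636) = 0.30816 cm^-1, so d_i2 = 3.245 cm.
m_2 = -(3.245)/(-11.636) = 0.2789.
The system's lateral magnification is m_1 m_2 = (-0.7273)(0.2789) = -0.2028.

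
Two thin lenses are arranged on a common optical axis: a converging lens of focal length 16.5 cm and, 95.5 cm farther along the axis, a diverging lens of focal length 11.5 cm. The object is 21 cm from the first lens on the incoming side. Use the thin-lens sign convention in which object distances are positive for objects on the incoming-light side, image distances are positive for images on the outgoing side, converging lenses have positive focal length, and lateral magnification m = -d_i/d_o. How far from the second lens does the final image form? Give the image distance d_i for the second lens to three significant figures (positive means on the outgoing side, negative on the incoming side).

-7.09 cm

Applying the thin-lens equation to the first lens, 1/16.5 = 1/21 + 1/d_i1, which gives d_i1 = 77.000 cm.
Object distance for lens 2: d_o2 = 95.5 - 77.000 = 18.500 cm.
Applying the thin-lens equation again with f_2 = -11.5 cm and d_o2 = 18.500 cm gives d_i2 = -7.092 cm.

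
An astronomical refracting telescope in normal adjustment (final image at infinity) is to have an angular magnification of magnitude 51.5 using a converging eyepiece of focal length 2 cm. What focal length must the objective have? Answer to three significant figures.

103 cm

|M| = f_obj/|f_eye|, so f_obj = |M| x |f_eye| = 51.5 x 2 = 103.000 cm.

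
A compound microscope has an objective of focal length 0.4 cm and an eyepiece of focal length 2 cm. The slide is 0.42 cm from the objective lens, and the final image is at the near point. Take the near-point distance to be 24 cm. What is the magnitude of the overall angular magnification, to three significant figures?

260

Objective: 1/d_i = 1/f_obj - 1/d_o = 1/0.4 - 1/0.42 = 0.11905 cm^-1, so d_i = 8.400 cm.
m_obj = -d_i/d_o = -8.400/0.42 = -20.000.
Eyepiece angular magnification (image at near point): M_eye = 1 + D/f_e = 1 + 24/2 = 13.000.
Overall M = m_obj x M_eye = (-20.000)(13.000) = -260.00.
|M| = 260.00.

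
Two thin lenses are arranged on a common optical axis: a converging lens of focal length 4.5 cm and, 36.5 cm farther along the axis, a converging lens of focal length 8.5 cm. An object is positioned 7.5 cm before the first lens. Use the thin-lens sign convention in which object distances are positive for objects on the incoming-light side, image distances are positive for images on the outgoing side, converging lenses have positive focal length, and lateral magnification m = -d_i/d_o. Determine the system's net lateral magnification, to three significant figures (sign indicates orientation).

Applying the thin-lens equation to the first lens, 1/4.5 = 1/7.5 + 1/d_i1, which gives d_i1 = 11.250 cm.
Its lateral magnification is m_1 = -d_i1/d_o1 = -(11.250)/7.5 = -1.5000.
The intermediate image is 11.250 cm to the right of lens 1, so d_o2 = L - d_i1 = 36.5 - 11.250 = 25.250 cm.
Applying the thin-lens equation again with f_2 = 8.5 cm and d_o2 = 25.250 cm gives d_i2 = 12.813 cm.
m_2 = -(12.813)/(25.250) = -0.5075.
Total m = m_1 x m_2 = (-1.5000)(-0.5075) = 0.7612.

0.761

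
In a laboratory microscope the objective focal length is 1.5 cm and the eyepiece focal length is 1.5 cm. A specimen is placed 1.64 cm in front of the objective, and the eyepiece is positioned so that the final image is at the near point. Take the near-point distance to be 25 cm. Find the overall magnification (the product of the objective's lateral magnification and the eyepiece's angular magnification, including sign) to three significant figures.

-189

Objective: 1/d_i = 1/f_obj - 1/d_o = 1/1.5 - 1/1.64 = 0.05691 cm^-1, so d_i = 17.571 cm.
m_obj = -d_i/d_o = -17.571/1.64 = -10.714.
Eyepiece angular magnification (image at near point): M_eye = 1 + D/f_e = 1 + 25/1.5 = 17.667.
Overall M = m_obj x M_eye = (-10.714)(17.667) = -189.29.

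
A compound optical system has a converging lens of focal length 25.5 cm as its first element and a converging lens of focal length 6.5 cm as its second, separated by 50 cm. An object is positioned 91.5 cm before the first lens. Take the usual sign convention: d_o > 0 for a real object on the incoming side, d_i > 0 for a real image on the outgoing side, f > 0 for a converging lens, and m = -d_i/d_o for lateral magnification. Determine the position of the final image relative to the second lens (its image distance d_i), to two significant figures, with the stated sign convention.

Applying the thin-lens equation to the first lens, 1/25.5 = 1/91.5 + 1/d_i1, which gives d_i1 = 35.352 cm.
Object distance for lens 2: d_o2 = 50 - 35.352 = 14.648 cm.
Applying the thin-lens equation again with f_2 = 6.5 cm and d_o2 = 14.648 cm gives d_i2 = 11.685 cm.

12 cm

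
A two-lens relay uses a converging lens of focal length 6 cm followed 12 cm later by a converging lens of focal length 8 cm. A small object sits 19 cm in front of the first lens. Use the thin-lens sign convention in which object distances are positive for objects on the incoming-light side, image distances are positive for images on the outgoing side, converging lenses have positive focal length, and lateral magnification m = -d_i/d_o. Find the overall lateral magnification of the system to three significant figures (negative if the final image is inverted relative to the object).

-0.774

First lens: d_i1 = 1/(1/6 - 1/19) = 8.769 cm.
m_1 = -(8.769)/19 = -0.4615.
Object distance for lens 2: d_o2 = 12 - 8.769 = 3.231 cm.
Second lens: d_i2 = 1/(1/8 - 1/(3.231)) = -5.419 cm.
m_2 = -(-5.419)/(3.231) = 1.6774.
Total m = m_1 x m_2 = (-0.4615)(1.6774) = -0.7742.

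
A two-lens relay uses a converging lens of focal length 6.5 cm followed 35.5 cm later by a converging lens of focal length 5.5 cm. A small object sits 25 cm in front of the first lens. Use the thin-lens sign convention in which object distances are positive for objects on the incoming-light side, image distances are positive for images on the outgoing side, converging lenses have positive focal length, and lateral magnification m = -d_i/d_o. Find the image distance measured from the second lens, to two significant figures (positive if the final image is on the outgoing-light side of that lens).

6.9 cm

First lens: d_i1 = 1/(1/6.5 - 1/25) = 8.784 cm.
Object distance for lens 2: d_o2 = 35.5 - 8.784 = 26.716 cm.
Second lens: d_i2 = 1/(1/5.5 - 1/(26.716)) = 6.926 cm.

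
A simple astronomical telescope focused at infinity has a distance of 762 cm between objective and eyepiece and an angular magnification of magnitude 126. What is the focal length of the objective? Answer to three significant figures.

756 cm

In normal adjustment the tube length equals f_obj + f_eye and |M| = f_obj/f_eye.
So f_obj = 126 f_eye and 126 f_eye + f_eye = 762 cm, giving f_eye = 762/127 = 6.000 cm and f_obj = 756.000 cm.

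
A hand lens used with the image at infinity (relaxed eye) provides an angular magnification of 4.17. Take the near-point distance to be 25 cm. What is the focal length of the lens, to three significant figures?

6.00 cm

For the image at infinity, M = D/f.
f = D/M = 25/4.17 = 5.995 cm.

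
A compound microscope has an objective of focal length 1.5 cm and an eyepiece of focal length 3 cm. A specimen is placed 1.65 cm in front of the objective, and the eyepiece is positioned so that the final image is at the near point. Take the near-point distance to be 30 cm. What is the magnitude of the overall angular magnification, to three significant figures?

110

Objective: 1/d_i = 1/f_obj - 1/d_o = 1/1.5 - 1/1.65 = 0.06061 cm^-1, so d_i = 16.500 cm.
m_obj = -d_i/d_o = -16.500/1.65 = -10.000.
Eyepiece angular magnification (image at near point): M_eye = 1 + D/f_e = 1 + 30/3 = 11.000.
Overall M = m_obj x M_eye = (-10.000)(11.000) = -110.00.
|M| = 110.00.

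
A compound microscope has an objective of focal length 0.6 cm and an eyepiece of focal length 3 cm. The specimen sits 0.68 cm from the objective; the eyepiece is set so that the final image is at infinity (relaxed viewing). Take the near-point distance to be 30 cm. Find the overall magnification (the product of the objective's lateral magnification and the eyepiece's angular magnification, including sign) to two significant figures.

-75

Objective: 1/d_i = 1/f_obj - 1/d_o = 1/0.6 - 1/0.68 = 0.19608 cm^-1, so d_i = 5.100 cm.
m_obj = -d_i/d_o = -5.100/0.68 = -7.500.
Eyepiece angular magnification (image at infinity): M_eye = D/f_e = 30/3 = 10.000.
Overall M = m_obj x M_eye = (-7.500)(10.000) = -75.00.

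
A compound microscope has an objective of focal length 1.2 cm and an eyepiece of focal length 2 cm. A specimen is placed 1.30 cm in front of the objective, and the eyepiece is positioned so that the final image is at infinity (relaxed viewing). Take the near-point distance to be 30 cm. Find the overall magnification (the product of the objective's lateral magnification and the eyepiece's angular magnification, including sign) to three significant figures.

Objective: 1/d_i = 1/f_obj - 1/d_o = 1/1.2 - 1/1.30 = 0.06410 cm^-1, so d_i = 15.600 cm.
m_obj = -d_i/d_o = -15.600/1.30 = -12.000.
Eyepiece angular magnification (image at infinity): M_eye = D/f_e = 30/2 = 15.000.
Overall M = m_obj x M_eye = (-12.000)(15.000) = -180.00.

-180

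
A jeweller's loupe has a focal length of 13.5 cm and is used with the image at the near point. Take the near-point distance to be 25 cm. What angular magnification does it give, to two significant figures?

2.9

M = 1 + D/f = 1 + 25/13.5 = 2.852.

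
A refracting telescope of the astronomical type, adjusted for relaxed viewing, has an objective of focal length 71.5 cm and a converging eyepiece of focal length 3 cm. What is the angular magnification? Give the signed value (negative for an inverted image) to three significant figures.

M = -f_obj/f_eye = -71.5/(3) = -23.833.

-23.8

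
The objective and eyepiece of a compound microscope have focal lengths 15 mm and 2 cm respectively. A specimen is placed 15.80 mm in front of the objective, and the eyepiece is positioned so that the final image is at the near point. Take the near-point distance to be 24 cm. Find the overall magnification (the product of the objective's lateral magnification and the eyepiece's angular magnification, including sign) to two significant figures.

Convert to cm: f_obj = 15 mm = 1.5 cm; d_o = 15.80 mm = 1.58 cm.
Objective: 1/d_i = 1/f_obj - 1/d_o = 1/1.5 - 1/1.58 = 0.03376 cm^-1, so d_i = 29.625 cm.
m_obj = -d_i/d_o = -29.625/1.58 = -18.750.
Eyepiece angular magnification (image at near point): M_eye = 1 + D/f_e = 1 + 24/2 = 13.000.
Overall M = m_obj x M_eye = (-18.750)(13.000) = -243.75.

-240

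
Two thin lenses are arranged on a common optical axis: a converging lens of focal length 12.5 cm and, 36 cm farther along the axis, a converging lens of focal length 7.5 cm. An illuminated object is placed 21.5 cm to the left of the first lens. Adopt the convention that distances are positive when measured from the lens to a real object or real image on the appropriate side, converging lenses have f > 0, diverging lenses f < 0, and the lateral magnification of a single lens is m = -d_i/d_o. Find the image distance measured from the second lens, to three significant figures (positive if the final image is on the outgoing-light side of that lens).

-33.8 cm

Lens 1: 1/d_i1 = 1/f_1 - 1/d_o1 = 1/12.5 - 1/21.5 = 0.03349 cm^-1, so d_i1 = 29.861 cm.
The intermediate image is 29.861 cm to the right of lens 1, so d_o2 = L - d_i1 = 36 - 29.861 = 6.139 cm.
Lens 2: 1/d_i2 = 1/f_2 - 1/d_o2 = 1/7.5 - 1/(6.139) = -0.02956 cm^-1, so d_i2 = -33.827 cm.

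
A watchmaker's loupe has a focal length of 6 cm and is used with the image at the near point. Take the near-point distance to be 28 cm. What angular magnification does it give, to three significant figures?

5.67

M = 1 + D/f = 1 + 28/6 = 5.667.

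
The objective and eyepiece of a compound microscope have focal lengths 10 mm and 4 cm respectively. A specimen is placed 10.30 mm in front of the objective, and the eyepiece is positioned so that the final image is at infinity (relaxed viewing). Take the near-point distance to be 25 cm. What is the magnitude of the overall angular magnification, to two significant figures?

210

Convert to cm: f_obj = 10 mm = 1 cm; d_o = 10.30 mm = 1.03 cm.
Objective: 1/d_i = 1/f_obj - 1/d_o = 1/1 - 1/1.03 = 0.02913 cm^-1, so d_i = 34.333 cm.
m_obj = -d_i/d_o = -34.333/1.03 = -33.333.
Eyepiece angular magnification (image at infinity): M_eye = D/f_e = 25/4 = 6.250.
Overall M = m_obj x M_eye = (-33.333)(6.250) = -208.33.
|M| = 208.33.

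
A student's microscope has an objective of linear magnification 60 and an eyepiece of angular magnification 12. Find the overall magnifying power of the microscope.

The overall magnification of a compound microscope is the product of the objective and eyepiece magnifications:
M = M_obj x M_eye = 60 x 12 = 720.

720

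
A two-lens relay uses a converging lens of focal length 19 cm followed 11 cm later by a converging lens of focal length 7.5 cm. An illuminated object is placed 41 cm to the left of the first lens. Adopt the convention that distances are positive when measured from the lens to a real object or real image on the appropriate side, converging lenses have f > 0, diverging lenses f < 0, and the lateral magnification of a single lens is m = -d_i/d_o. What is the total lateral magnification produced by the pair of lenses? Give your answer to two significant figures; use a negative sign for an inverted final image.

-0.20

Applying the thin-lens equation to the first lens, 1/19 = 1/41 + 1/d_i1, which gives d_i1 = 35.409 cm.
Its lateral magnification is m_1 = -d_i1/d_o1 = -(35.409)/41 = -0.8636.
This image would form 35.409 cm past lens 1, i.e. 24.409 cm beyond lens 2, so it is a virtual object for lens 2: d_o2 = 11 - 35.409 = -24.409 cm.
Applying the thin-lens equation again with f_2 = 7.5 cm and d_o2 = -24.409 cm gives d_i2 = 5.737 cm.
m_2 = -(5.737)/(-24.409) = 0.2350.
Total m = m_1 x m_2 = (-0.8636)(0.2350) = -0.2030.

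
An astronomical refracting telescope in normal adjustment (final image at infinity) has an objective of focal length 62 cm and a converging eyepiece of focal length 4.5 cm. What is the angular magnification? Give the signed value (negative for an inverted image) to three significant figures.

-13.8

M = -f_obj/f_eye = -62/(4.5) = -13.778.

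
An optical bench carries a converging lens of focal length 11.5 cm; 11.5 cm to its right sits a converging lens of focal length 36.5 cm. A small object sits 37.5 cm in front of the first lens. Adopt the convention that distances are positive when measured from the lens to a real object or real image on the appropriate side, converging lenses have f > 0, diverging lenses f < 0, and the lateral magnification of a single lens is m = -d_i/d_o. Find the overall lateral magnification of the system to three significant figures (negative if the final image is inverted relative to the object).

-0.388

Applying the thin-lens equation to the first lens, 1/11.5 = 1/37.5 + 1/d_i1, which gives d_i1 = 16.587 cm.
Its lateral magnification is m_1 = -d_i1/d_o1 = -(16.587)/37.5 = -0.4423.
Since 16.587 cm > 11.5 cm, the first image lies past the second lens and serves as a virtual object: d_o2 = L - d_i1 = -5.087 cm.
Applying the thin-lens equation again with f_2 = 36.5 cm and d_o2 = -5.087 cm gives d_i2 = 4.464 cm.
m_2 = -(4.464)/(-5.087) = 0.8777.
The system's lateral magnification is m_1 m_2 = (-0.4423)(0.8777) = -0.3882.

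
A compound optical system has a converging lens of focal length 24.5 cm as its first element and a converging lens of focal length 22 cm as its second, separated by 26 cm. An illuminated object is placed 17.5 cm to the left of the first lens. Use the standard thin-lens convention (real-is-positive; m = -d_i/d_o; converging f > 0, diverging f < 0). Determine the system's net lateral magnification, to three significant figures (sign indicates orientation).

Applying the thin-lens equation to the first lens, 1/24.5 = 1/17.5 + 1/d_i1, which gives d_i1 = -61.250 cm.
Its lateral magnification is m_1 = -d_i1/d_o1 = -(-61.250)/17.5 = 3.5000.
With d_i1 < 0 the first image is virtual and lies on the object side; the object distance for lens 2 is d_o2 = 26 - (-61.250) = 87.250 cm.
Applying the thin-lens equation again with f_2 = 22 cm and d_o2 = 87.250 cm gives d_i2 = 29.418 cm.
m_2 = -(29.418)/(87.250) = -0.3372.
The system's lateral magnification is m_1 m_2 = (3.5000)(-0.3372) = -1.1801.

-1.18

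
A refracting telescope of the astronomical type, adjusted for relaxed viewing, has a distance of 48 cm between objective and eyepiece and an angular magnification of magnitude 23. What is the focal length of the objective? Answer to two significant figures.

46 cm

In normal adjustment the tube length equals f_obj + f_eye and |M| = f_obj/f_eye.
So f_obj = 23 f_eye and 23 f_eye + f_eye = 48 cm, giving f_eye = 48/24 = 2.000 cm and f_obj = 46.000 cm.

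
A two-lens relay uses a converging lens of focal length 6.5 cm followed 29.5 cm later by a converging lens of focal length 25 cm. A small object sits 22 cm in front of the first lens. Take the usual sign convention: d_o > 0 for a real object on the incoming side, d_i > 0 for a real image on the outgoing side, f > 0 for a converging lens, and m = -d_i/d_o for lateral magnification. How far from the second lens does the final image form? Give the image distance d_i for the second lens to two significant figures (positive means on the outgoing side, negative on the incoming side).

Lens 1: 1/d_i1 = 1/f_1 - 1/d_o1 = 1/6.5 - 1/22 = 0.10839 cm^-1, so d_i1 = 9.226 cm.
Object distance for lens 2: d_o2 = 29.5 - 9.226 = 20.274 cm.
Lens 2: 1/d_i2 = 1/f_2 - 1/d_o2 = 1/25 - 1/(20.274) = -0.00932 cm^-1, so d_i2 = -107.253 cm.

-110 cm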